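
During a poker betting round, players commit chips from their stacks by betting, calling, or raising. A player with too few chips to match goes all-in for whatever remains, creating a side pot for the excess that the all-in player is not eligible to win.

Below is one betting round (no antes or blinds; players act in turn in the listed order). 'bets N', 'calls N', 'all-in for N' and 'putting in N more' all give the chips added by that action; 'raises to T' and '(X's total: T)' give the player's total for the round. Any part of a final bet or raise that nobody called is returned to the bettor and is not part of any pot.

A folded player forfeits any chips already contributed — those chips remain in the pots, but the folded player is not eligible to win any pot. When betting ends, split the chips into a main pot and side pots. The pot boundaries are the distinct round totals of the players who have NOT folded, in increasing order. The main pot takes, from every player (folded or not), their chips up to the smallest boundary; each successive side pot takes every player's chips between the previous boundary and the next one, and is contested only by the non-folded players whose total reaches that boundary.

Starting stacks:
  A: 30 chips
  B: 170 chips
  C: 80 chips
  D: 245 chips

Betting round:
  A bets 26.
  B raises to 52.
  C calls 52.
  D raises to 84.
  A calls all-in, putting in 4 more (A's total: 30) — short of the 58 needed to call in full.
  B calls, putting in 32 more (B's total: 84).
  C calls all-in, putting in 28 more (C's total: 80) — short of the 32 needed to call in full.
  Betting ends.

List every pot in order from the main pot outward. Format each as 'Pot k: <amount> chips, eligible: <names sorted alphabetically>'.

Contributions: A=30, B=84, C=80, D=84
Pot levels (distinct totals of non-folded players): 30, 80, 84
Layer 1-30: 30 each from A, B, C, D = 30*4 = 120 chips; eligible A, B, C, D
Layer 31-80: 50 each from B, C, D = 50*3 = 150 chips; eligible B, C, D
Layer 81-84: 4 each from B, D = 4*2 = 8 chips; eligible B, D

Pot 1: 120 chips, eligible: A, B, C, D
Pot 2: 150 chips, eligible: B, C, D
Pot 3: 8 chips, eligible: B, D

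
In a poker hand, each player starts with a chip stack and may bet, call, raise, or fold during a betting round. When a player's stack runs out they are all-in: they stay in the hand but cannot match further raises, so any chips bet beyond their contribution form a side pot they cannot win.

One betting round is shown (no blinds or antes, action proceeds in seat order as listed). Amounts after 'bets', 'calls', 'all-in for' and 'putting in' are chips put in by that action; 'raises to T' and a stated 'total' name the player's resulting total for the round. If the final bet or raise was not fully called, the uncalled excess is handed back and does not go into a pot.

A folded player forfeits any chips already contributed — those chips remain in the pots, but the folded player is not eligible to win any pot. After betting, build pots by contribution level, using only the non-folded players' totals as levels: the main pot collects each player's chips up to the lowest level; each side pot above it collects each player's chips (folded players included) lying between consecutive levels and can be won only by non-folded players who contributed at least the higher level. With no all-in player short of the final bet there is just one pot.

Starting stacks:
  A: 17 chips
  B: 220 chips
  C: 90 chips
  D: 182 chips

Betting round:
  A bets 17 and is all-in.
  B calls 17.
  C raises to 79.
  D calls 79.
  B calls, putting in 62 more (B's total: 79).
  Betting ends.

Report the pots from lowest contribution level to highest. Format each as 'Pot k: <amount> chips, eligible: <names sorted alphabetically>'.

Contributions: A=17, B=79, C=79, D=79
Pot levels (distinct totals of non-folded players): 17, 79
Layer 1-17: 17 each from A, B, C, D = 17*4 = 68 chips; eligible A, B, C, D
Layer 18-79: 62 each from B, C, D = 62*3 = 186 chips; eligible B, C, D

Pot 1: 68 chips, eligible: A, B, C, D
Pot 2: 186 chips, eligible: B, C, D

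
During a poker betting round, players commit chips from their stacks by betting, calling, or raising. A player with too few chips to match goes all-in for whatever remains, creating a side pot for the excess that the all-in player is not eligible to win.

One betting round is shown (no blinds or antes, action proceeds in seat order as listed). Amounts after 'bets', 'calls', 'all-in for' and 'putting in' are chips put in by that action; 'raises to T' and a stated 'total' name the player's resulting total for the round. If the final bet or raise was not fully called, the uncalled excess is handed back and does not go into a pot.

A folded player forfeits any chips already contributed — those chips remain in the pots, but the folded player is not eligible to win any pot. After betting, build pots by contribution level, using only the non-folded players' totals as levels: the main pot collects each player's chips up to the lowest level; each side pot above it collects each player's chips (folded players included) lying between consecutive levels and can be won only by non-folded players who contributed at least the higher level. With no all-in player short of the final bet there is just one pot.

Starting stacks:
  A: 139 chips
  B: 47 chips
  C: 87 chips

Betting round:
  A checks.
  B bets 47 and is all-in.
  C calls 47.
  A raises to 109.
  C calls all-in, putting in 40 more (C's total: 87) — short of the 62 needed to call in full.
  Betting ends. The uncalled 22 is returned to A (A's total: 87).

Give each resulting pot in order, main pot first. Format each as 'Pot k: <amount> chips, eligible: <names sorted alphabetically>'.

Pot 1: 141 chips, eligible: A, B, C
Pot 2: 80 chips, eligible: A, C

Derivation:
Contributions (after 22 returned to A): A=87, B=47, C=87
Pot levels (distinct totals of non-folded players): 47, 87
Layer 1-47: 47 each from A, B, C = 47*3 = 141 chips; eligible A, B, C
Layer 48-87: 40 each from A, C = 40*2 = 80 chips; eligible A, C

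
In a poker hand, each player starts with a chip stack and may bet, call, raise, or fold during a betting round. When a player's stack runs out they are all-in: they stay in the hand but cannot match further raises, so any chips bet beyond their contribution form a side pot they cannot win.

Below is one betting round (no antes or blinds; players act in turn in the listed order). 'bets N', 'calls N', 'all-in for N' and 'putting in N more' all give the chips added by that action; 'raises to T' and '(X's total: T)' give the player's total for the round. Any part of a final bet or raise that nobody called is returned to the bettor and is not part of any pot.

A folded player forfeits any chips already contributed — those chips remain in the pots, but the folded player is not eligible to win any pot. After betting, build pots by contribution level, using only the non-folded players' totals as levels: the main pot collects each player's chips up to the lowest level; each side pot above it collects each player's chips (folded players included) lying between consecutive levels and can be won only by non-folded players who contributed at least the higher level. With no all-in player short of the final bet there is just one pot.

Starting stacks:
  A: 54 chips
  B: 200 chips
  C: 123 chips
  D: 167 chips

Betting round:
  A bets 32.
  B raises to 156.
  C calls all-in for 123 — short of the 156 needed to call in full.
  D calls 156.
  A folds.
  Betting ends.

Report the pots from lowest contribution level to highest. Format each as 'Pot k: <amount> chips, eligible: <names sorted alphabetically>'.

Contributions: A=32, B=156, C=123, D=156
Folded: A
Pot levels (distinct totals of non-folded players): 123, 156
Layer 1-123: A 32 + B 123 + C 123 + D 123 = 401 chips; eligible B, C, D
Layer 124-156: 33 each from B, D = 33*2 = 66 chips; eligible B, D

Pot 1: 401 chips, eligible: B, C, D
Pot 2: 66 chips, eligible: B, D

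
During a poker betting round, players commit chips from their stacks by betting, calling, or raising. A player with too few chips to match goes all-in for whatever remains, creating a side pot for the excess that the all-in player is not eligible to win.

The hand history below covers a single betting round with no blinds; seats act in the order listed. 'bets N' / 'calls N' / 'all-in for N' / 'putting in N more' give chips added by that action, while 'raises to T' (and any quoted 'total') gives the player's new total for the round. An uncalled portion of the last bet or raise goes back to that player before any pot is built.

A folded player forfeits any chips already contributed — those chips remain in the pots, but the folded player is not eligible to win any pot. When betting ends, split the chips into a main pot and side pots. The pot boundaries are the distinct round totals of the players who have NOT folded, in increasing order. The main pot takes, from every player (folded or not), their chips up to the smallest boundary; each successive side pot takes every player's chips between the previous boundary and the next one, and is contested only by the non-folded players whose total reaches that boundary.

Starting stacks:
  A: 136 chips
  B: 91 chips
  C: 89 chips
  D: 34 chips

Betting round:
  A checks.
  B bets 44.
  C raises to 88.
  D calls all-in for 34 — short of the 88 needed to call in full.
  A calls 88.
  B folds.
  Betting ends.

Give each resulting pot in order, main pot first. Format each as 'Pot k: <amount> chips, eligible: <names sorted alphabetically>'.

Contributions: A=88, B=44, C=88, D=34
Folded: B
Pot levels (distinct totals of non-folded players): 34, 88
Layer 1-34: 34 each from A, B, C, D = 34*4 = 136 chips; eligible A, C, D
Layer 35-88: A 54 + B 10 + C 54 = 118 chips; eligible A, C

Pot 1: 136 chips, eligible: A, C, D
Pot 2: 118 chips, eligible: A, C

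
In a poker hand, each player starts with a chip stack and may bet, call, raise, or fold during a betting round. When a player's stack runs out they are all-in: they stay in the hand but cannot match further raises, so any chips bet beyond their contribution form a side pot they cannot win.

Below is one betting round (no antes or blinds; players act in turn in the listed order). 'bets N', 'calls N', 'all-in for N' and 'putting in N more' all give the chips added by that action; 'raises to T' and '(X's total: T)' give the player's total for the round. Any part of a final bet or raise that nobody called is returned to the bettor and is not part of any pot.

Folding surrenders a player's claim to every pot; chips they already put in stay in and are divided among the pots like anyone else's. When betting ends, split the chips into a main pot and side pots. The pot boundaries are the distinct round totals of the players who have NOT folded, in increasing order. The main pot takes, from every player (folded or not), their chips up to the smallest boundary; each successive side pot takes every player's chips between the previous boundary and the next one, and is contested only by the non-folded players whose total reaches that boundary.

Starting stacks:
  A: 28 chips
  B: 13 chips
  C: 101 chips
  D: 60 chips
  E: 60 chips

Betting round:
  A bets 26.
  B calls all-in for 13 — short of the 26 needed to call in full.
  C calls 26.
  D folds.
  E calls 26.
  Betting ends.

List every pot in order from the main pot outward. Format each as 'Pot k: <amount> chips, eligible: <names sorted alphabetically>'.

Pot 1: 52 chips, eligible: A, B, C, E
Pot 2: 39 chips, eligible: A, C, E

Derivation:
Contributions: A=26, B=13, C=26, E=26
Folded: D
Pot levels (distinct totals of non-folded players): 13, 26
Layer 1-13: 13 each from A, B, C, E = 13*4 = 52 chips; eligible A, B, C, E
Layer 14-26: 13 each from A, C, E = 13*3 = 39 chips; eligible A, C, E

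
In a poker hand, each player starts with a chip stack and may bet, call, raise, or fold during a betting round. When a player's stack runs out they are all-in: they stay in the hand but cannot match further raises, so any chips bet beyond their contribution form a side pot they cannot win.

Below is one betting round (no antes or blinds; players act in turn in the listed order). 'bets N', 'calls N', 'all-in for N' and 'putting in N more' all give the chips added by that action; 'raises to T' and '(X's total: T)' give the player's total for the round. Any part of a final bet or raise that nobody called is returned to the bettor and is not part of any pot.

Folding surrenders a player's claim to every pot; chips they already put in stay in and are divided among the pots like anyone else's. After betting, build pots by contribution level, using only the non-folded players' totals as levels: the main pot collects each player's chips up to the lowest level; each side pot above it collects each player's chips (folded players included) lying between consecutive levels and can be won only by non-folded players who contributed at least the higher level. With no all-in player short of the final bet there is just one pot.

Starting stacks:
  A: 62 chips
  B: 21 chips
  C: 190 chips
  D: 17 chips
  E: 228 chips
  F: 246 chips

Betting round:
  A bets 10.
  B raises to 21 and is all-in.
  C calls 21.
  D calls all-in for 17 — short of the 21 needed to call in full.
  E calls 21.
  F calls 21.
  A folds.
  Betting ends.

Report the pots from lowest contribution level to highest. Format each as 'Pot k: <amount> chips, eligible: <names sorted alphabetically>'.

Pot 1: 95 chips, eligible: B, C, D, E, F
Pot 2: 16 chips, eligible: B, C, E, F

Derivation:
Contributions: A=10, B=21, C=21, D=17, E=21, F=21
Folded: A
Pot levels (distinct totals of non-folded players): 17, 21
Layer 1-17: A 10 + B 17 + C 17 + D 17 + E 17 + F 17 = 95 chips; eligible B, C, D, E, F
Layer 18-21: 4 each from B, C, E, F = 4*4 = 16 chips; eligible B, C, E, F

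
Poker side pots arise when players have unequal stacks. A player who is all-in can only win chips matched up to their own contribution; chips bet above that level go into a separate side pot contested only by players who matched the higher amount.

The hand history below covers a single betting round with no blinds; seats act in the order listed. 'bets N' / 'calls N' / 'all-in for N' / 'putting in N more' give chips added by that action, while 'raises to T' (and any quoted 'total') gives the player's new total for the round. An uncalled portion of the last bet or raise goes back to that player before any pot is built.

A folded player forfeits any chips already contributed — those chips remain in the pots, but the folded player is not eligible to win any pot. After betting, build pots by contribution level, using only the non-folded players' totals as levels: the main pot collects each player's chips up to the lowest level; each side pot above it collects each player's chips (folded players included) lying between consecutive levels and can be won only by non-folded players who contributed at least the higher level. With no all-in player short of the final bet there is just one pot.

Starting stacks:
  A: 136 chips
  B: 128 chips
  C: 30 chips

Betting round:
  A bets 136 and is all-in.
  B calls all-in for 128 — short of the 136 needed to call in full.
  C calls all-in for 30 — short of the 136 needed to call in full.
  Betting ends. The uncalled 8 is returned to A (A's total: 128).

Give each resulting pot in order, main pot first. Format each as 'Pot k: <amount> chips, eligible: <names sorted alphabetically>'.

Contributions (after 8 returned to A): A=128, B=128, C=30
Pot levels (distinct totals of non-folded players): 30, 128
Layer 1-30: 30 each from A, B, C = 30*3 = 90 chips; eligible A, B, C
Layer 31-128: 98 each from A, B = 98*2 = 196 chips; eligible A, B

Pot 1: 90 chips, eligible: A, B, C
Pot 2: 196 chips, eligible: A, B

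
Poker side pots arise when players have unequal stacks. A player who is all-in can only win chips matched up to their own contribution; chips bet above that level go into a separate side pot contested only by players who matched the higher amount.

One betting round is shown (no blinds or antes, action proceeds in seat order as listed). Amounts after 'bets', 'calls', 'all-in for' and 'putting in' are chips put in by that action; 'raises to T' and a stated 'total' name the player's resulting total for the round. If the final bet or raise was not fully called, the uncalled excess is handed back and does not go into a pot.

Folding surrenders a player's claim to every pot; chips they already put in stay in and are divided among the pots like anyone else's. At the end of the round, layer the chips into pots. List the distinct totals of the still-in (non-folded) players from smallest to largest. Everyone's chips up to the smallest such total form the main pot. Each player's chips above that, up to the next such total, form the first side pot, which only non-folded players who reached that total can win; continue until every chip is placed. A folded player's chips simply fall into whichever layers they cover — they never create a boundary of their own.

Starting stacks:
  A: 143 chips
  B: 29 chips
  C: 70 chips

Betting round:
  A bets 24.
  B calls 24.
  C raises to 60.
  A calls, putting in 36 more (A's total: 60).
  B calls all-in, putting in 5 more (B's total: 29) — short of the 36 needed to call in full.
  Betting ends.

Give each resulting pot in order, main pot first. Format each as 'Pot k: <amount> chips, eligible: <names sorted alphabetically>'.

Contributions: A=60, B=29, C=60
Pot levels (distinct totals of non-folded players): 29, 60
Layer 1-29: 29 each from A, B, C = 29*3 = 87 chips; eligible A, B, C
Layer 30-60: 31 each from A, C = 31*2 = 62 chips; eligible A, C

Pot 1: 87 chips, eligible: A, B, C
Pot 2: 62 chips, eligible: A, C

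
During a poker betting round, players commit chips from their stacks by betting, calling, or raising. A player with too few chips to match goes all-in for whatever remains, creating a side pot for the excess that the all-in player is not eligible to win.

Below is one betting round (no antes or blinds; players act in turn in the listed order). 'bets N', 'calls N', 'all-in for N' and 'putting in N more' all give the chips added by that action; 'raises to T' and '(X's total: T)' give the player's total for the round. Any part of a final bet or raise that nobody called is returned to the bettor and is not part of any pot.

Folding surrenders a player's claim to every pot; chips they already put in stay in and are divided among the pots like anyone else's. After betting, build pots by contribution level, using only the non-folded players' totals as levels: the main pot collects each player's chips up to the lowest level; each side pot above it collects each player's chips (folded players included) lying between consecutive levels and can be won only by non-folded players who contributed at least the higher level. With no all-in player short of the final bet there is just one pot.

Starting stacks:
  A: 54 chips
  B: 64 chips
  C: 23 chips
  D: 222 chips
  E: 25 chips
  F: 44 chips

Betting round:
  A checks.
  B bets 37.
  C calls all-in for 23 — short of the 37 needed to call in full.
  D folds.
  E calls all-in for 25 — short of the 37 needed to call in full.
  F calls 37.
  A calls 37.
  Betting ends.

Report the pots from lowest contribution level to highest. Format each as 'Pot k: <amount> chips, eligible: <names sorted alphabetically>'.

Pot 1: 115 chips, eligible: A, B, C, E, F
Pot 2: 8 chips, eligible: A, B, E, F
Pot 3: 36 chips, eligible: A, B, F

Derivation:
Contributions: A=37, B=37, C=23, E=25, F=37
Folded: D
Pot levels (distinct totals of non-folded players): 23, 25, 37
Layer 1-23: 23 each from A, B, C, E, F = 23*5 = 115 chips; eligible A, B, C, E, F
Layer 24-25: 2 each from A, B, E, F = 2*4 = 8 chips; eligible A, B, E, F
Layer 26-37: 12 each from A, B, F = 12*3 = 36 chips; eligible A, B, F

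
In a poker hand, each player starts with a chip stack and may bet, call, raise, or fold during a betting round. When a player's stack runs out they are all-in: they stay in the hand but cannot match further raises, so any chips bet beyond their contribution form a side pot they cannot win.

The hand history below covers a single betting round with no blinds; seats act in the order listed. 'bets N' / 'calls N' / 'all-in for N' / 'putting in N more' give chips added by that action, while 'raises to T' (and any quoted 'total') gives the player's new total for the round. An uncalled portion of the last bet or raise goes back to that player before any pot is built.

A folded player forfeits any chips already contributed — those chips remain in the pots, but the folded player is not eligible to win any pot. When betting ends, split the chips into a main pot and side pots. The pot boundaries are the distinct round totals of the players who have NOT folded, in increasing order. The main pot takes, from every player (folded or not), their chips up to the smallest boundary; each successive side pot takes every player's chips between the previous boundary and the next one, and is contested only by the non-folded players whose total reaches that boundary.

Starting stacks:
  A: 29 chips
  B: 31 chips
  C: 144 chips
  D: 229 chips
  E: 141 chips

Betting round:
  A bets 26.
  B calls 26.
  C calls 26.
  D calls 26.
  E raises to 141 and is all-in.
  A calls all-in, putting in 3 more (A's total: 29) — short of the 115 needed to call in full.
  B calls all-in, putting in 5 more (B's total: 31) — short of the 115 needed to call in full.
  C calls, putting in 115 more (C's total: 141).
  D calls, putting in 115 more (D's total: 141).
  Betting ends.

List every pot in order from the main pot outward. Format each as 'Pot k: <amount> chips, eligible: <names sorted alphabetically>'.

Pot 1: 145 chips, eligible: A, B, C, D, E
Pot 2: 8 chips, eligible: B, C, D, E
Pot 3: 330 chips, eligible: C, D, E

Derivation:
Contributions: A=29, B=31, C=141, D=141, E=141
Pot levels (distinct totals of non-folded players): 29, 31, 141
Layer 1-29: 29 each from A, B, C, D, E = 29*5 = 145 chips; eligible A, B, C, D, E
Layer 30-31: 2 each from B, C, D, E = 2*4 = 8 chips; eligible B, C, D, E
Layer 32-141: 110 each from C, D, E = 110*3 = 330 chips; eligible C, D, E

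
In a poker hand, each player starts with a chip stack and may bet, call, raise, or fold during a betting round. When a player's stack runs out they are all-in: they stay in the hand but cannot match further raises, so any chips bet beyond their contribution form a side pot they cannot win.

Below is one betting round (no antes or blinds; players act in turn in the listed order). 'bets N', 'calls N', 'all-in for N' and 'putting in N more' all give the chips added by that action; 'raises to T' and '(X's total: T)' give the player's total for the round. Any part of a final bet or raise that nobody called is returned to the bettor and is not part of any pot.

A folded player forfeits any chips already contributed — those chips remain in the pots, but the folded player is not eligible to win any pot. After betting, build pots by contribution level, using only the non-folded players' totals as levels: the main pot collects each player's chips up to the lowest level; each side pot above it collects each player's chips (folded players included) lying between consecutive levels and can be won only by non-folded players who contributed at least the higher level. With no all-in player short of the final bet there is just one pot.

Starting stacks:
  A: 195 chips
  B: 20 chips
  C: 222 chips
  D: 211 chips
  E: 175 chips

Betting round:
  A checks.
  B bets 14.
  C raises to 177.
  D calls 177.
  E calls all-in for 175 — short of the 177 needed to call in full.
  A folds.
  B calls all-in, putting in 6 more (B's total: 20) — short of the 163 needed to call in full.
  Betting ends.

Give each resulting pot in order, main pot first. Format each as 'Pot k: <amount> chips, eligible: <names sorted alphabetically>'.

Contributions: B=20, C=177, D=177, E=175
Folded: A
Pot levels (distinct totals of non-folded players): 20, 175, 177
Layer 1-20: 20 each from B, C, D, E = 20*4 = 80 chips; eligible B, C, D, E
Layer 21-175: 155 each from C, D, E = 155*3 = 465 chips; eligible C, D, E
Layer 176-177: 2 each from C, D = 2*2 = 4 chips; eligible C, D

Pot 1: 80 chips, eligible: B, C, D, E
Pot 2: 465 chips, eligible: C, D, E
Pot 3: 4 chips, eligible: C, D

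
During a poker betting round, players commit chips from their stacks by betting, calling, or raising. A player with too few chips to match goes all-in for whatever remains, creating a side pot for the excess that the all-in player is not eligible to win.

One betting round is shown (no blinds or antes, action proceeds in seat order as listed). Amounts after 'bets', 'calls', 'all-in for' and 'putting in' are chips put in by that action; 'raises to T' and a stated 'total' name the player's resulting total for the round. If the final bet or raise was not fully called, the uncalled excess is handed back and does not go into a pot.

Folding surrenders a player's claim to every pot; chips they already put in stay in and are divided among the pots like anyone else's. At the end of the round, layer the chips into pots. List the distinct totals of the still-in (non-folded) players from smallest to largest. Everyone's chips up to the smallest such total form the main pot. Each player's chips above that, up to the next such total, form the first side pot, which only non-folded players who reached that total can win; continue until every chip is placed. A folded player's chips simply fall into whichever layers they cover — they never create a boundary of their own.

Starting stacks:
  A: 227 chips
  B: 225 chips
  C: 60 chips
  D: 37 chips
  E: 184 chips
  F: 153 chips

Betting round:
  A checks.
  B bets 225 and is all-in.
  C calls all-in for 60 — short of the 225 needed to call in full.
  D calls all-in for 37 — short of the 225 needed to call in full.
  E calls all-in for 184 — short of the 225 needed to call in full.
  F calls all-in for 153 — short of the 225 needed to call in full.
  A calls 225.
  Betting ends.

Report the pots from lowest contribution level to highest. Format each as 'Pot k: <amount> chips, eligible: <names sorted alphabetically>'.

Contributions: A=225, B=225, C=60, D=37, E=184, F=153
Pot levels (distinct totals of non-folded players): 37, 60, 153, 184, 225
Layer 1-37: 37 each from A, B, C, D, E, F = 37*6 = 222 chips; eligible A, B, C, D, E, F
Layer 38-60: 23 each from A, B, C, E, F = 23*5 = 115 chips; eligible A, B, C, E, F
Layer 61-153: 93 each from A, B, E, F = 93*4 = 372 chips; eligible A, B, E, F
Layer 154-184: 31 each from A, B, E = 31*3 = 93 chips; eligible A, B, E
Layer 185-225: 41 each from A, B = 41*2 = 82 chips; eligible A, B

Pot 1: 222 chips, eligible: A, B, C, D, E, F
Pot 2: 115 chips, eligible: A, B, C, E, F
Pot 3: 372 chips, eligible: A, B, E, F
Pot 4: 93 chips, eligible: A, B, E
Pot 5: 82 chips, eligible: A, B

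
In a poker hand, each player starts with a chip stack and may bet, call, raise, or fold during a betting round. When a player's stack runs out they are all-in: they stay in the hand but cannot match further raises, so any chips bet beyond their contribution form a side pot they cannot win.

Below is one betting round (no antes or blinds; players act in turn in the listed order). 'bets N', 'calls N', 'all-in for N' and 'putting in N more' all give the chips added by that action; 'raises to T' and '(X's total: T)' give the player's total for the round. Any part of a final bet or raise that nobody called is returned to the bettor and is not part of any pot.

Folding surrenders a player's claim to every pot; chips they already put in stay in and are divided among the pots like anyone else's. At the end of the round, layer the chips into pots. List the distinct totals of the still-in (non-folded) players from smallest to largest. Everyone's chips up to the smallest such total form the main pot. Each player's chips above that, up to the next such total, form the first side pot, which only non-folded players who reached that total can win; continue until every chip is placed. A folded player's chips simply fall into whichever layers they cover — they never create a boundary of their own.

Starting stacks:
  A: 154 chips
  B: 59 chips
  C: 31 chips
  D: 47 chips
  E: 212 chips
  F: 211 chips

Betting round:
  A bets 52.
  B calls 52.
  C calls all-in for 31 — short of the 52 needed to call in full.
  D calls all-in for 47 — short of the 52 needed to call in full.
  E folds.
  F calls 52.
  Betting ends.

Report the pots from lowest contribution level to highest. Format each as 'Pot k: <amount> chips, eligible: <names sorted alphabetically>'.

Contributions: A=52, B=52, C=31, D=47, F=52
Folded: E
Pot levels (distinct totals of non-folded players): 31, 47, 52
Layer 1-31: 31 each from A, B, C, D, F = 31*5 = 155 chips; eligible A, B, C, D, F
Layer 32-47: 16 each from A, B, D, F = 16*4 = 64 chips; eligible A, B, D, F
Layer 48-52: 5 each from A, B, F = 5*3 = 15 chips; eligible A, B, F

Pot 1: 155 chips, eligible: A, B, C, D, F
Pot 2: 64 chips, eligible: A, B, D, F
Pot 3: 15 chips, eligible: A, B, F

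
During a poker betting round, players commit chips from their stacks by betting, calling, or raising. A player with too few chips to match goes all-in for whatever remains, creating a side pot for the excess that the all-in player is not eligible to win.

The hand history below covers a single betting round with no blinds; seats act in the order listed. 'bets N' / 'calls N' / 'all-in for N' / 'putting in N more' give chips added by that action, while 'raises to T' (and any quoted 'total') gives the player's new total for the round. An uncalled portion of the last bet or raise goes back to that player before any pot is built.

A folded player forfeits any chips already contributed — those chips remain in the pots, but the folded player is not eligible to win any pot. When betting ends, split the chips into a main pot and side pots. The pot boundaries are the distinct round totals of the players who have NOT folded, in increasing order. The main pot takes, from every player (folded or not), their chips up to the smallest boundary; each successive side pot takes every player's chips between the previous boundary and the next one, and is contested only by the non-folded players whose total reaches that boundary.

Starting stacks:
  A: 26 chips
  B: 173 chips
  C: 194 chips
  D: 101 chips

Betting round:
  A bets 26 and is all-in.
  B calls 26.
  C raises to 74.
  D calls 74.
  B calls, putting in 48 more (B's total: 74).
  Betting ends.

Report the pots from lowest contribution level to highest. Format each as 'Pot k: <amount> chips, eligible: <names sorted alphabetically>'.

Contributions: A=26, B=74, C=74, D=74
Pot levels (distinct totals of non-folded players): 26, 74
Layer 1-26: 26 each from A, B, C, D = 26*4 = 104 chips; eligible A, B, C, D
Layer 27-74: 48 each from B, C, D = 48*3 = 144 chips; eligible B, C, D

Pot 1: 104 chips, eligible: A, B, C, D
Pot 2: 144 chips, eligible: B, C, D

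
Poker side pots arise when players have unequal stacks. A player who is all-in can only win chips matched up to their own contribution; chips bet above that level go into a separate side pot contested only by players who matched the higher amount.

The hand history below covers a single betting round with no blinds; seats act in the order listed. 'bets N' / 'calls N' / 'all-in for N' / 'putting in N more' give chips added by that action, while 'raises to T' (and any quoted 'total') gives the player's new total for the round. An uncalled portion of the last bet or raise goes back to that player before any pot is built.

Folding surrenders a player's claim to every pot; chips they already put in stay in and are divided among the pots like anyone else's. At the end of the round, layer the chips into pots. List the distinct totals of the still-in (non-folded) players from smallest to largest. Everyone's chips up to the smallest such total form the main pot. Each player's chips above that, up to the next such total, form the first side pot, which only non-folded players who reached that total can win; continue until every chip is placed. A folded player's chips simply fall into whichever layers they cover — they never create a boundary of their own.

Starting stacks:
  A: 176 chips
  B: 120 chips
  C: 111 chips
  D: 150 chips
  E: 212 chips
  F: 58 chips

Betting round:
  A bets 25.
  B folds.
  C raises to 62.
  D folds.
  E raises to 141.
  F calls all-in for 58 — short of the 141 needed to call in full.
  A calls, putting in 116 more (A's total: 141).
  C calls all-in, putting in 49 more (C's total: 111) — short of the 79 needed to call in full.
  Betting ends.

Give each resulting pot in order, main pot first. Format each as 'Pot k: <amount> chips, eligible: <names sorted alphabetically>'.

Contributions: A=141, C=111, E=141, F=58
Folded: B, D
Pot levels (distinct totals of non-folded players): 58, 111, 141
Layer 1-58: 58 each from A, C, E, F = 58*4 = 232 chips; eligible A, C, E, F
Layer 59-111: 53 each from A, C, E = 53*3 = 159 chips; eligible A, C, E
Layer 112-141: 30 each from A, E = 30*2 = 60 chips; eligible A, E

Pot 1: 232 chips, eligible: A, C, E, F
Pot 2: 159 chips, eligible: A, C, E
Pot 3: 60 chips, eligible: A, E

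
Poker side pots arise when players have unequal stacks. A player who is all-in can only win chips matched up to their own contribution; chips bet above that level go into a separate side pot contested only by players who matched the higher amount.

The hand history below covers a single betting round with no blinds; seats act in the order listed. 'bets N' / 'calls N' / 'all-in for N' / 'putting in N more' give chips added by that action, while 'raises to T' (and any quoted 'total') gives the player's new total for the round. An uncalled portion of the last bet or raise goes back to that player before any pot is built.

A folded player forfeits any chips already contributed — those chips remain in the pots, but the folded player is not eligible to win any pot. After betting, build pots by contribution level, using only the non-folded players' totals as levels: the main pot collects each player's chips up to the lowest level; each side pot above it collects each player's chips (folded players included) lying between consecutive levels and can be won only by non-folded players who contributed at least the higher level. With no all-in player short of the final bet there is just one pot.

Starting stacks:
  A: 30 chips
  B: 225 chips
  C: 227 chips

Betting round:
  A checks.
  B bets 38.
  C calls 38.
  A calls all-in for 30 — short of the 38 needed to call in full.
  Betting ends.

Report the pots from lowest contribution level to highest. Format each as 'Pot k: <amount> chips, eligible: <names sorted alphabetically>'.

Pot 1: 90 chips, eligible: A, B, C
Pot 2: 16 chips, eligible: B, C

Derivation:
Contributions: A=30, B=38, C=38
Pot levels (distinct totals of non-folded players): 30, 38
Layer 1-30: 30 each from A, B, C = 30*3 = 90 chips; eligible A, B, C
Layer 31-38: 8 each from B, C = 8*2 = 16 chips; eligible B, C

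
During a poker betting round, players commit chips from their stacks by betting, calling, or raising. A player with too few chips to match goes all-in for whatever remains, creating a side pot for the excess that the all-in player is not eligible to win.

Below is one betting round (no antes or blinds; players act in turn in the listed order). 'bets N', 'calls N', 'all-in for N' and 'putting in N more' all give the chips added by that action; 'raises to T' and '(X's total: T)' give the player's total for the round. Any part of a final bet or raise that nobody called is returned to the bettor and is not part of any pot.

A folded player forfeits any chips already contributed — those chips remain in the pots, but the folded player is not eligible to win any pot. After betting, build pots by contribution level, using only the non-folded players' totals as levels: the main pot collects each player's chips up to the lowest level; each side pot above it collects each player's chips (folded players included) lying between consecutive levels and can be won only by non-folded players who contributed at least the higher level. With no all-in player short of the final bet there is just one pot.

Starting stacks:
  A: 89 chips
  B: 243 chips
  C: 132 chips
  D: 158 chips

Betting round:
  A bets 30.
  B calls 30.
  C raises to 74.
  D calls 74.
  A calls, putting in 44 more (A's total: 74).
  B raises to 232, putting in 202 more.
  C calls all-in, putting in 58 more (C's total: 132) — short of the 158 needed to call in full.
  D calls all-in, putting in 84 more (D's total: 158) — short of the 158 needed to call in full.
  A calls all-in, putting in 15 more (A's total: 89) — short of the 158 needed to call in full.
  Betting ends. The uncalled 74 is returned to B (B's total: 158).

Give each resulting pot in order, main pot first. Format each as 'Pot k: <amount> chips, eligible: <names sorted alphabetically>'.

Contributions (after 74 returned to B): A=89, B=158, C=132, D=158
Pot levels (distinct totals of non-folded players): 89, 132, 158
Layer 1-89: 89 each from A, B, C, D = 89*4 = 356 chips; eligible A, B, C, D
Layer 90-132: 43 each from B, C, D = 43*3 = 129 chips; eligible B, C, D
Layer 133-158: 26 each from B, D = 26*2 = 52 chips; eligible B, D

Pot 1: 356 chips, eligible: A, B, C, D
Pot 2: 129 chips, eligible: B, C, D
Pot 3: 52 chips, eligible: B, D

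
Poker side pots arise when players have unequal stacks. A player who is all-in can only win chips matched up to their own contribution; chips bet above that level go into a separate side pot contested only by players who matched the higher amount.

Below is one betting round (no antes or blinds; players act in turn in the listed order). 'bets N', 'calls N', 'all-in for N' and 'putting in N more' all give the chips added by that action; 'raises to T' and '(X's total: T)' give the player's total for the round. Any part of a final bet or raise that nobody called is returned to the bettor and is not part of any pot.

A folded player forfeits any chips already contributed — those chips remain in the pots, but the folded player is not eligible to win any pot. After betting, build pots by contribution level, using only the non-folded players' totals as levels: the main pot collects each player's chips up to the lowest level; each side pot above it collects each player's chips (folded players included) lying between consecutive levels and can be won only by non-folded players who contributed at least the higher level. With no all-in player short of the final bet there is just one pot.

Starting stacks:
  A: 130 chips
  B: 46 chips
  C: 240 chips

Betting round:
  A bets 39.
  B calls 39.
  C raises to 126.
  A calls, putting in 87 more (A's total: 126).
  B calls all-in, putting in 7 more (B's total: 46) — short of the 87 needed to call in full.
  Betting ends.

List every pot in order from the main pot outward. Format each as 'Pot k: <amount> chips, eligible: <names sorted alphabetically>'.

Contributions: A=126, B=46, C=126
Pot levels (distinct totals of non-folded players): 46, 126
Layer 1-46: 46 each from A, B, C = 46*3 = 138 chips; eligible A, B, C
Layer 47-126: 80 each from A, C = 80*2 = 160 chips; eligible A, C

Pot 1: 138 chips, eligible: A, B, C
Pot 2: 160 chips, eligible: A, C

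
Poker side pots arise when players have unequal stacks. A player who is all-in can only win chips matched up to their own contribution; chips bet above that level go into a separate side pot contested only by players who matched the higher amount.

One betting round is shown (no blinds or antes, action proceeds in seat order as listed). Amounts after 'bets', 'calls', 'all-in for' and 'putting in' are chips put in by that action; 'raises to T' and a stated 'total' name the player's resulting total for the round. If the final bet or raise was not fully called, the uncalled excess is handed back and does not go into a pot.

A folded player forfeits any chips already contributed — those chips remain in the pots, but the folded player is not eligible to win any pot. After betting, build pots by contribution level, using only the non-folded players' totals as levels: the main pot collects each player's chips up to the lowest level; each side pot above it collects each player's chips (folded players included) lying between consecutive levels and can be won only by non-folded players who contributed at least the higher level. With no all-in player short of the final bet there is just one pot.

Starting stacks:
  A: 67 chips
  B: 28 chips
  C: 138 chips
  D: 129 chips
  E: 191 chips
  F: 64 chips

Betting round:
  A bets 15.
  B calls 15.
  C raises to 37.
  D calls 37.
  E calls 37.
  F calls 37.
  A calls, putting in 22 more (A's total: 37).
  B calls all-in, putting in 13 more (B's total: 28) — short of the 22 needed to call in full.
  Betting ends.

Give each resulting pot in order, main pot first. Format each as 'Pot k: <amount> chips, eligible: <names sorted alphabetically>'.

Contributions: A=37, B=28, C=37, D=37, E=37, F=37
Pot levels (distinct totals of non-folded players): 28, 37
Layer 1-28: 28 each from A, B, C, D, E, F = 28*6 = 168 chips; eligible A, B, C, D, E, F
Layer 29-37: 9 each from A, C, D, E, F = 9*5 = 45 chips; eligible A, C, D, E, F

Pot 1: 168 chips, eligible: A, B, C, D, E, F
Pot 2: 45 chips, eligible: A, C, D, E, F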